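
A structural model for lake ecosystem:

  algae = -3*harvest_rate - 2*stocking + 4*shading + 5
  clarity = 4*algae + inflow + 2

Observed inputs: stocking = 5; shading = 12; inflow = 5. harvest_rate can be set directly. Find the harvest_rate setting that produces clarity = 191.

Substituting into the algae equation gives algae = -3*harvest_rate + 43.
Substituting into the clarity equation gives clarity = -12*harvest_rate + 179.
Solve -12*harvest_rate + 179 = 191: harvest_rate = (191 - 179) / -12 = -1.

harvest_rate = -1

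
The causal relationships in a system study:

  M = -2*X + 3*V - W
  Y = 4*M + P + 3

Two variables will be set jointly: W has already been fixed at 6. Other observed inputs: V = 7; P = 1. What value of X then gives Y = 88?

With W held at 6:
Substituting into the M equation gives M = -2*X + 15.
Substituting into the Y equation gives Y = -8*X + 64.
Solve -8*X + 64 = 88: X = (88 - 64) / -8 = -3.

X = -3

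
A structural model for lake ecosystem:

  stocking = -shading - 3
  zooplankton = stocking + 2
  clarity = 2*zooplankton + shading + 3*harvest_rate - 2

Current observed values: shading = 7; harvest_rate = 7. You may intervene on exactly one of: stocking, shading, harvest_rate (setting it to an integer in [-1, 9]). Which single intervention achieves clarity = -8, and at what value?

set harvest_rate = 1

Intervening on stocking: clarity = 2*stocking + 30. Reaching -8 requires stocking = -19, outside [-1, 9].
Intervening on shading: clarity = -shading + 17. Reaching -8 requires shading = 25, outside [-1, 9].
Intervening on harvest_rate: with other inputs at their observed values, clarity = 3*harvest_rate - 11. Solving for -8 gives harvest_rate = 1, within [-1, 9].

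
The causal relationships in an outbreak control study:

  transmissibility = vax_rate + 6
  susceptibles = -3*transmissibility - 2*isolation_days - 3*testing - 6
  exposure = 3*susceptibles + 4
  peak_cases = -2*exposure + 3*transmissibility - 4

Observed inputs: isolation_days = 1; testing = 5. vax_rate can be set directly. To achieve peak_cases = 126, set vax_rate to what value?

Substituting into the susceptibles equation gives susceptibles = -3*vax_rate - 41.
Substituting into the exposure equation gives exposure = -9*vax_rate - 119.
peak_cases becomes 21*vax_rate + 252.
Solve 21*vax_rate + 252 = 126: vax_rate = (126 - 252) / 21 = -6.

vax_rate = -6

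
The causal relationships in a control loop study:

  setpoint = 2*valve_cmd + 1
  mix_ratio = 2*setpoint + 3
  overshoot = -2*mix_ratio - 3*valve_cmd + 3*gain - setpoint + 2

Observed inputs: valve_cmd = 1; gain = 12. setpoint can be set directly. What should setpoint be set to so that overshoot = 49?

setpoint = -4

Intervening on setpoint fixes its value directly, overriding its dependence on valve_cmd.
Substituting into the overshoot equation gives overshoot = -5*setpoint + 29.
Solve -5*setpoint + 29 = 49: setpoint = (49 - 29) / -5 = -4.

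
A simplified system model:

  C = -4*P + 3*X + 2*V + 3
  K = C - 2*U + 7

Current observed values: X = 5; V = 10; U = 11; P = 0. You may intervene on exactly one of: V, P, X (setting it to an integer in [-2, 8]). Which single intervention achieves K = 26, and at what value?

Intervening on V: K = 2*V + 3. Reaching 26 requires V = 23/2, not an integer.
Intervening on P: K = -4*P + 23. Reaching 26 requires P = -3/4, not an integer.
Intervening on X: with other inputs at their observed values, K = 3*X + 8. Solving for 26 gives X = 6, within [-2, 8].

set X = 6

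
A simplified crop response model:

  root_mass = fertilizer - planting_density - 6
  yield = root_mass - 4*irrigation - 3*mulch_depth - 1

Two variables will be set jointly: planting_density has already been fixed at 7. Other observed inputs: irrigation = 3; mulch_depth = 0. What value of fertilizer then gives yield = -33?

fertilizer = -7

With planting_density held at 7:
Substituting into the root_mass equation gives root_mass = fertilizer - 13.
Substituting into the yield equation gives yield = fertilizer - 26.
Solve fertilizer - 26 = -33: fertilizer = (-33 + 26) / 1 = -7.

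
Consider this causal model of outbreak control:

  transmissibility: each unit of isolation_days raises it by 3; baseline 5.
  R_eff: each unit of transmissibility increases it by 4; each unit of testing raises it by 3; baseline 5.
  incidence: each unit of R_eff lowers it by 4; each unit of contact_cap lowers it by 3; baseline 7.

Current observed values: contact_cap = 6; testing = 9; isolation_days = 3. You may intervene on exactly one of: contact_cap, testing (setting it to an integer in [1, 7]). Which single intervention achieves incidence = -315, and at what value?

Intervening on contact_cap: incidence = -3*contact_cap - 345. Reaching -315 requires contact_cap = -10, outside [1, 7].
Intervening on testing: with other inputs at their observed values, incidence = -12*testing - 255. Solving for -315 gives testing = 5, within [1, 7].

set testing = 5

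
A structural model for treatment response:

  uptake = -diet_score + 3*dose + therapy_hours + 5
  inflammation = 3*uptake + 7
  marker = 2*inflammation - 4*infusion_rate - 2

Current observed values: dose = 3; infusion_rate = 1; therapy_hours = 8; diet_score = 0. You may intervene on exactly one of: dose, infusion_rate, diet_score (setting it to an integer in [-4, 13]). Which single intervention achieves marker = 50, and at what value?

Intervening on dose: with other inputs at their observed values, marker = 18*dose + 86. Solving for 50 gives dose = -2, within [-4, 13].
Intervening on infusion_rate: marker = -4*infusion_rate + 144. Reaching 50 requires infusion_rate = 47/2, not an integer.
Intervening on diet_score: marker = -6*diet_score + 140. Reaching 50 requires diet_score = 15, outside [-4, 13].

set dose = -2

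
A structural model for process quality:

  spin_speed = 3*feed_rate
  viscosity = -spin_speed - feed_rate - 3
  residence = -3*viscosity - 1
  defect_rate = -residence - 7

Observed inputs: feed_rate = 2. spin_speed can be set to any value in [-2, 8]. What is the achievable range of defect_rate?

Intervening on spin_speed fixes its value directly, overriding its dependence on feed_rate.
Substituting into the viscosity equation gives viscosity = -spin_speed - 5.
Substituting into the residence equation gives residence = 3*spin_speed + 14.
Substituting into the defect_rate equation gives defect_rate = -3*spin_speed - 21.
Linear in spin_speed, so extremes are at the endpoints: spin_speed = -2 gives defect_rate = -15; spin_speed = 8 gives defect_rate = -45.

-45 to -15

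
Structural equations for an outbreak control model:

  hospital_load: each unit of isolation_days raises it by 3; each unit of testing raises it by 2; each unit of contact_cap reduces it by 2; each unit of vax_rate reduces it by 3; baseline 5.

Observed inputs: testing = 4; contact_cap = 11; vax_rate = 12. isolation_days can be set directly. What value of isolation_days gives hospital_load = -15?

isolation_days = 10

Substituting into the hospital_load equation gives hospital_load = 3*isolation_days - 45.
Solve 3*isolation_days - 45 = -15: isolation_days = (-15 + 45) / 3 = 10.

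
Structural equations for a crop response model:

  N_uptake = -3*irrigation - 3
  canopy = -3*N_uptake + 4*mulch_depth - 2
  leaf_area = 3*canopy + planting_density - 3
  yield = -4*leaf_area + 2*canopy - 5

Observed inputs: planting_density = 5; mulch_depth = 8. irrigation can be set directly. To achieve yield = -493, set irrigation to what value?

irrigation = 1

Substituting into the canopy equation gives canopy = 9*irrigation + 39.
So leaf_area = 27*irrigation + 119.
Substituting into the yield equation gives yield = -90*irrigation - 403.
Solve -90*irrigation - 403 = -493: irrigation = (-493 + 403) / -90 = 1.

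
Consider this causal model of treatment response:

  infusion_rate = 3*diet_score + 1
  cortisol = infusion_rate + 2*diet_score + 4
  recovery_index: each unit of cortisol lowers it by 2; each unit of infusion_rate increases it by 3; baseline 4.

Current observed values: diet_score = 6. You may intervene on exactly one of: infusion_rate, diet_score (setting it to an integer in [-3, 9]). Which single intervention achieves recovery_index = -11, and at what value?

Intervening on infusion_rate: recovery_index = infusion_rate - 28. Reaching -11 requires infusion_rate = 17, outside [-3, 9].
Intervening on diet_score: with other inputs at their observed values, recovery_index = -diet_score - 3. Solving for -11 gives diet_score = 8, within [-3, 9].

set diet_score = 8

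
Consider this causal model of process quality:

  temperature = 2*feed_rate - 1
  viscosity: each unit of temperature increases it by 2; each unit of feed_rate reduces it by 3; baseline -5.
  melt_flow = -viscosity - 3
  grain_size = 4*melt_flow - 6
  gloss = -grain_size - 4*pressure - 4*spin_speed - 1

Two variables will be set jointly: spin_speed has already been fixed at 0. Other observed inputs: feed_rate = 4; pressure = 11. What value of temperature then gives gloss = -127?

temperature = -4

With spin_speed held at 0:
Intervening on temperature fixes its value directly, overriding its dependence on feed_rate.
Substituting into the viscosity equation gives viscosity = 2*temperature - 17.
melt_flow becomes -2*temperature + 14.
grain_size becomes -8*temperature + 50.
Substituting into the gloss equation gives gloss = 8*temperature - 95.
Solve 8*temperature - 95 = -127: temperature = (-127 + 95) / 8 = -4.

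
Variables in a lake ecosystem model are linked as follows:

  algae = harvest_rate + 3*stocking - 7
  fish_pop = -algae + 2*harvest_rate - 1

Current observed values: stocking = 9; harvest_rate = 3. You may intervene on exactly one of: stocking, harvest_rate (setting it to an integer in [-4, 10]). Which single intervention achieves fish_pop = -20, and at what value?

set harvest_rate = 1

Intervening on stocking: fish_pop = -3*stocking + 9. Reaching -20 requires stocking = 29/3, not an integer.
Intervening on harvest_rate: with other inputs at their observed values, fish_pop = harvest_rate - 21. Solving for -20 gives harvest_rate = 1, within [-4, 10].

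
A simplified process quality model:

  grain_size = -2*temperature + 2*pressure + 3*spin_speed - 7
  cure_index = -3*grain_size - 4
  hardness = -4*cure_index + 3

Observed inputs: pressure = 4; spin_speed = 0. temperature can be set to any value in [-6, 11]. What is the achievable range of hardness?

-233 to 175

Substituting into the grain_size equation gives grain_size = -2*temperature + 1.
This gives cure_index = 6*temperature - 7.
This gives hardness = -24*temperature + 31.
Linear in temperature, so extremes are at the endpoints: temperature = -6 gives hardness = 175; temperature = 11 gives hardness = -233.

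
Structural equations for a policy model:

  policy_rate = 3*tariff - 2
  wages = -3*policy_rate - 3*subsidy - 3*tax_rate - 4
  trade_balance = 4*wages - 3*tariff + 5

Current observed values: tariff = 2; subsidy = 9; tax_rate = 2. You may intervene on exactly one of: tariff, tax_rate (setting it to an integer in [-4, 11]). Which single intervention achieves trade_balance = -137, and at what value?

Intervening on tariff: trade_balance = -39*tariff - 119. Reaching -137 requires tariff = 6/13, not an integer.
Intervening on tax_rate: with other inputs at their observed values, trade_balance = -12*tax_rate - 173. Solving for -137 gives tax_rate = -3, within [-4, 11].

set tax_rate = -3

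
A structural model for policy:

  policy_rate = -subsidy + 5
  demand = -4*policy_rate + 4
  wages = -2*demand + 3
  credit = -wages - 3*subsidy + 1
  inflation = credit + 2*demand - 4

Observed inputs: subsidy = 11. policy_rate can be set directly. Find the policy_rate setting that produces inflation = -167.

Intervening on policy_rate fixes its value directly, overriding its dependence on subsidy.
Substituting into the wages equation gives wages = 8*policy_rate - 5.
Substituting into the credit equation gives credit = -8*policy_rate - 27.
So inflation = -16*policy_rate - 23.
Solve -16*policy_rate - 23 = -167: policy_rate = (-167 + 23) / -16 = 9.

policy_rate = 9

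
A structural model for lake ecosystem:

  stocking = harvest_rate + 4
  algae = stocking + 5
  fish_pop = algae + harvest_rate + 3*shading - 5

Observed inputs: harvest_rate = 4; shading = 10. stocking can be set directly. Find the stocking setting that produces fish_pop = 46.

Intervening on stocking fixes its value directly, overriding its dependence on harvest_rate.
Substituting into the fish_pop equation gives fish_pop = stocking + 34.
Solve stocking + 34 = 46: stocking = (46 - 34) / 1 = 12.

stocking = 12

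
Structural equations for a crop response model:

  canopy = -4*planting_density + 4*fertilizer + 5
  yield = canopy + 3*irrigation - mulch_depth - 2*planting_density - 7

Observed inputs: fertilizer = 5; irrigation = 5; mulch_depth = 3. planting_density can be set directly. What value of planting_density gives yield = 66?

Substituting into the canopy equation gives canopy = -4*planting_density + 25.
Substituting into the yield equation gives yield = -6*planting_density + 30.
Solve -6*planting_density + 30 = 66: planting_density = (66 - 30) / -6 = -6.

planting_density = -6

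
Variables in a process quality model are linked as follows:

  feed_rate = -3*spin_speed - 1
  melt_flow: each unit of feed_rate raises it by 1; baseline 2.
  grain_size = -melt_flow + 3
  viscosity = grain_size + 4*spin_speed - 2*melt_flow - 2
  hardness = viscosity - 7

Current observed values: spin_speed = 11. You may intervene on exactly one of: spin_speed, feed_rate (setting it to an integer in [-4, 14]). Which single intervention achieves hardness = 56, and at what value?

Intervening on spin_speed: with other inputs at their observed values, hardness = 13*spin_speed - 9. Solving for 56 gives spin_speed = 5, within [-4, 14].
Intervening on feed_rate: hardness = -3*feed_rate + 32. Reaching 56 requires feed_rate = -8, outside [-4, 14].

set spin_speed = 5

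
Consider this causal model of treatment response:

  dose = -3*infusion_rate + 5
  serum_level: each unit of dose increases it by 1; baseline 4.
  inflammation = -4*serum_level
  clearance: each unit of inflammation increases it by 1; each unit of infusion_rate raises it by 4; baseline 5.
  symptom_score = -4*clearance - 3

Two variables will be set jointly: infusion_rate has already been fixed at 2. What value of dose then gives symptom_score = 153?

With infusion_rate held at 2:
Intervening on dose fixes its value directly, overriding its dependence on infusion_rate.
Substituting into the inflammation equation gives inflammation = -4*dose - 16.
This gives clearance = -4*dose - 3.
Substituting into the symptom_score equation gives symptom_score = 16*dose + 9.
Solve 16*dose + 9 = 153: dose = (153 - 9) / 16 = 9.

dose = 9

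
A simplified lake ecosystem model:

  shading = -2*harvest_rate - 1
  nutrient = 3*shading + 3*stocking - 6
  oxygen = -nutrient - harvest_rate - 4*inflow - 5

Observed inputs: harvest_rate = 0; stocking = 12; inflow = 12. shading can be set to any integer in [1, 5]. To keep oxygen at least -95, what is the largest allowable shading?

shading = 4

Intervening on shading fixes its value directly, overriding its dependence on harvest_rate.
Substituting into the nutrient equation gives nutrient = 3*shading + 30.
Substituting into the oxygen equation gives oxygen = -3*shading - 83.
Require -3*shading - 83 ≥ -95, so shading ≤ 4.
The largest integer in [1, 5] satisfying this is 4.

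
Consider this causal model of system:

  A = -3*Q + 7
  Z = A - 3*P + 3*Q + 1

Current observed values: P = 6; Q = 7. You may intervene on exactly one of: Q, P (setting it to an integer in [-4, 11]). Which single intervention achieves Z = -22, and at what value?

set P = 10

Intervening on Q: the paths from Q to Z cancel (net effect zero), leaving Z = -10; -22 is unreachable this way.
Intervening on P: with other inputs at their observed values, Z = -3*P + 8. Solving for -22 gives P = 10, within [-4, 11].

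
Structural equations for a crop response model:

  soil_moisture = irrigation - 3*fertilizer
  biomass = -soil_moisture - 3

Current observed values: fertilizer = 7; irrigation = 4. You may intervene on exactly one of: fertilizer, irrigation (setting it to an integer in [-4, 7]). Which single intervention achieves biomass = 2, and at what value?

Intervening on fertilizer: with other inputs at their observed values, biomass = 3*fertilizer - 7. Solving for 2 gives fertilizer = 3, within [-4, 7].
Intervening on irrigation: biomass = -irrigation + 18. Reaching 2 requires irrigation = 16, outside [-4, 7].

set fertilizer = 3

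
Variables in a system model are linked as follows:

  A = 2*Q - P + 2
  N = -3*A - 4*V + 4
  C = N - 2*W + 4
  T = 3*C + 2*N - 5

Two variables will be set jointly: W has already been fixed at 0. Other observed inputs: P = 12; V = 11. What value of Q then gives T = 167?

Q = -7

With W held at 0:
Substituting into the A equation gives A = 2*Q - 10.
Substituting into the N equation gives N = -6*Q - 10.
This gives C = -6*Q - 6.
This gives T = -30*Q - 43.
Solve -30*Q - 43 = 167: Q = (167 + 43) / -30 = -7.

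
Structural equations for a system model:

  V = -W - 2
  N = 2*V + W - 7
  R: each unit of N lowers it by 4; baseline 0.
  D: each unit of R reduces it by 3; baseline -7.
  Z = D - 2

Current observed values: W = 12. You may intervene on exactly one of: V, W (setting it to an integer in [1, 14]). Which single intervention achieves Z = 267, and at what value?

set V = 9

Intervening on V: with other inputs at their observed values, Z = 24*V + 51. Solving for 267 gives V = 9, within [1, 14].
Intervening on W: Z = -12*W - 141. Reaching 267 requires W = -34, outside [1, 14].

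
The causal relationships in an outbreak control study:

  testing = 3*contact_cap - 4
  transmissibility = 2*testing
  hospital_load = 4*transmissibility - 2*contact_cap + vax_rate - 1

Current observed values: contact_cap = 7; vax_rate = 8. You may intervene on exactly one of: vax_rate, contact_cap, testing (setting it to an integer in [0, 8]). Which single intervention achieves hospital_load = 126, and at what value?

set vax_rate = 5

Intervening on vax_rate: with other inputs at their observed values, hospital_load = vax_rate + 121. Solving for 126 gives vax_rate = 5, within [0, 8].
Intervening on contact_cap: hospital_load = 22*contact_cap - 25. Reaching 126 requires contact_cap = 151/22, not an integer.
Intervening on testing: hospital_load = 8*testing - 7. Reaching 126 requires testing = 133/8, not an integer.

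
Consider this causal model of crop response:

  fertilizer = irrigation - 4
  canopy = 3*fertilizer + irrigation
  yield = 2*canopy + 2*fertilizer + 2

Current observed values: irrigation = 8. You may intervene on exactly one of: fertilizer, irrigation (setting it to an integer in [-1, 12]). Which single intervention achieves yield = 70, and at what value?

set irrigation = 10

Intervening on fertilizer: yield = 8*fertilizer + 18. Reaching 70 requires fertilizer = 13/2, not an integer.
Intervening on irrigation: with other inputs at their observed values, yield = 10*irrigation - 30. Solving for 70 gives irrigation = 10, within [-1, 12].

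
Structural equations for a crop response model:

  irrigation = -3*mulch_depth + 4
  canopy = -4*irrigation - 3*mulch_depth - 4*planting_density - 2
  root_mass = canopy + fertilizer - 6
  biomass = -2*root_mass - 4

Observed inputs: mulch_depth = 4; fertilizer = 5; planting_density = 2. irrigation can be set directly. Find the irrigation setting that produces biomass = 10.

Intervening on irrigation fixes its value directly, overriding its dependence on mulch_depth.
Substituting into the canopy equation gives canopy = -4*irrigation - 22.
This gives root_mass = -4*irrigation - 23.
So biomass = 8*irrigation + 42.
Solve 8*irrigation + 42 = 10: irrigation = (10 - 42) / 8 = -4.

irrigation = -4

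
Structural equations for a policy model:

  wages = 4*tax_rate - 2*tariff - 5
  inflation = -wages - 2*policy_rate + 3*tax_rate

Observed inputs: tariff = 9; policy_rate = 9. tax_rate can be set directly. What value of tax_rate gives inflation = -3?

tax_rate = 8

Substituting into the wages equation gives wages = 4*tax_rate - 23.
Substituting into the inflation equation gives inflation = -tax_rate + 5.
Solve -tax_rate + 5 = -3: tax_rate = (-3 - 5) / -1 = 8.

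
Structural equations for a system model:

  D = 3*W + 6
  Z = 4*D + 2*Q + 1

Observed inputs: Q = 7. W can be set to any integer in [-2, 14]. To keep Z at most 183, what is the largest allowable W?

W = 12

Substituting into the Z equation gives Z = 12*W + 39.
Require 12*W + 39 ≤ 183, so W ≤ 12.
The largest integer in [-2, 14] satisfying this is 12.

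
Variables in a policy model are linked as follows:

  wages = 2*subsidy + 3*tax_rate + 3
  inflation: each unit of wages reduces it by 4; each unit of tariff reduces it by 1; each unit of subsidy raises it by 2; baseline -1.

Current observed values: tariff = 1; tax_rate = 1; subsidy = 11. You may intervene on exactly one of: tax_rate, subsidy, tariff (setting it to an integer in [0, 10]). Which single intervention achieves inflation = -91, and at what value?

Intervening on tax_rate: inflation = -12*tax_rate - 80. Reaching -91 requires tax_rate = 11/12, not an integer.
Intervening on subsidy: inflation = -6*subsidy - 26. Reaching -91 requires subsidy = 65/6, not an integer.
Intervening on tariff: with other inputs at their observed values, inflation = -tariff - 91. Solving for -91 gives tariff = 0, within [0, 10].

set tariff = 0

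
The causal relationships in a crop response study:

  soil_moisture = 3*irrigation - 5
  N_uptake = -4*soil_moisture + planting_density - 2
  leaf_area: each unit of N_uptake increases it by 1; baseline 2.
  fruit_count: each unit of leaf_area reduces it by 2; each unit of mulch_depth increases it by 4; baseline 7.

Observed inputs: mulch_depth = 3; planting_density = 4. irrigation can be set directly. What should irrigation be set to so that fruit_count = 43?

irrigation = 3

Substituting into the N_uptake equation gives N_uptake = -12*irrigation + 22.
leaf_area becomes -12*irrigation + 24.
Substituting into the fruit_count equation gives fruit_count = 24*irrigation - 29.
Solve 24*irrigation - 29 = 43: irrigation = (43 + 29) / 24 = 3.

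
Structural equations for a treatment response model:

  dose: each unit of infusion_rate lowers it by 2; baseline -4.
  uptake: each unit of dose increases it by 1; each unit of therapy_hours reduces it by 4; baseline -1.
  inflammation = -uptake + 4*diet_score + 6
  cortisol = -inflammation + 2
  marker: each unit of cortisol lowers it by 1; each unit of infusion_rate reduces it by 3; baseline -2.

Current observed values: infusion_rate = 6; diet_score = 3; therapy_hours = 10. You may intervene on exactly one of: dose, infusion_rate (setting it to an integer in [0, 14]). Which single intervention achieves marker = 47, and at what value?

Intervening on dose: marker = -dose + 37. Reaching 47 requires dose = -10, outside [0, 14].
Intervening on infusion_rate: with other inputs at their observed values, marker = -infusion_rate + 59. Solving for 47 gives infusion_rate = 12, within [0, 14].

set infusion_rate = 12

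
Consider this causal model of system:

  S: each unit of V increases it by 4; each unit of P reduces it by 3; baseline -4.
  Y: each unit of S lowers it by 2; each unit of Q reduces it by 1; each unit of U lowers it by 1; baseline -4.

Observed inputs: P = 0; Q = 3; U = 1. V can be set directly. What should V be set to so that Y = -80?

Substituting into the S equation gives S = 4*V - 4.
Substituting into the Y equation gives Y = -8*V.
Solve -8*V = -80: V = -80 / -8 = 10.

V = 10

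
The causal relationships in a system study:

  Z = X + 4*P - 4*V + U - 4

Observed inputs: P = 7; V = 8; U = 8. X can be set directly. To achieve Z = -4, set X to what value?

Substituting into the Z equation gives Z = X.
Solve X = -4: X = -4 / 1 = -4.

X = -4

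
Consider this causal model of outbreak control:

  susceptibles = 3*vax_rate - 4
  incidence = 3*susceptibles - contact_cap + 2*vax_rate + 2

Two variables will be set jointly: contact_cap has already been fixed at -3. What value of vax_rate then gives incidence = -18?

vax_rate = -1

With contact_cap held at -3:
Substituting into the incidence equation gives incidence = 11*vax_rate - 7.
Solve 11*vax_rate - 7 = -18: vax_rate = (-18 + 7) / 11 = -1.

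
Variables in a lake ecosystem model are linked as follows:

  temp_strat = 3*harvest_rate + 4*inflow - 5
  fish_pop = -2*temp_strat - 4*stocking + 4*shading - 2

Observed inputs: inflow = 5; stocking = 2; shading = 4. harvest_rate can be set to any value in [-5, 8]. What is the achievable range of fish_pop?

-72 to 6

Substituting into the temp_strat equation gives temp_strat = 3*harvest_rate + 15.
This gives fish_pop = -6*harvest_rate - 24.
Linear in harvest_rate, so extremes are at the endpoints: harvest_rate = -5 gives fish_pop = 6; harvest_rate = 8 gives fish_pop = -72.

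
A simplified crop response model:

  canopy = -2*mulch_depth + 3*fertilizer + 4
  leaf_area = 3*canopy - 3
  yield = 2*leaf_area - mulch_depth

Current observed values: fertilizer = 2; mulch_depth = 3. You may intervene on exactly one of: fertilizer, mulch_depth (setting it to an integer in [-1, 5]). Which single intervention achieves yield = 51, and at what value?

set fertilizer = 4

Intervening on fertilizer: with other inputs at their observed values, yield = 18*fertilizer - 21. Solving for 51 gives fertilizer = 4, within [-1, 5].
Intervening on mulch_depth: yield = -13*mulch_depth + 54. Reaching 51 requires mulch_depth = 3/13, not an integer.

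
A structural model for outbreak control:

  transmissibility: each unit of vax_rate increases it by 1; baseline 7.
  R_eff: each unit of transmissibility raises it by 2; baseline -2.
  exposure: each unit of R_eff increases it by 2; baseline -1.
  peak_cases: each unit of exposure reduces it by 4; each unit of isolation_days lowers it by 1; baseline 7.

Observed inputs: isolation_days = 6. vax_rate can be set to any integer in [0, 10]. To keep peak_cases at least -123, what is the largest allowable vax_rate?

vax_rate = 2

Substituting into the R_eff equation gives R_eff = 2*vax_rate + 12.
Substituting into the exposure equation gives exposure = 4*vax_rate + 23.
peak_cases becomes -16*vax_rate - 91.
Require -16*vax_rate - 91 ≥ -123, so vax_rate ≤ 2.
The largest integer in [0, 10] satisfying this is 2.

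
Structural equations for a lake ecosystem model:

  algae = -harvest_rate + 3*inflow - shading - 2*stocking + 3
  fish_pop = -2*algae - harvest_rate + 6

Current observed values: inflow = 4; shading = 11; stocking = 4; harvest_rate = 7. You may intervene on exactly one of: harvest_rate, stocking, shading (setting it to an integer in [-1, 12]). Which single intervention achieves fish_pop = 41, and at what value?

Intervening on harvest_rate: fish_pop = harvest_rate + 14. Reaching 41 requires harvest_rate = 27, outside [-1, 12].
Intervening on stocking: with other inputs at their observed values, fish_pop = 4*stocking + 5. Solving for 41 gives stocking = 9, within [-1, 12].
Intervening on shading: fish_pop = 2*shading - 1. Reaching 41 requires shading = 21, outside [-1, 12].

set stocking = 9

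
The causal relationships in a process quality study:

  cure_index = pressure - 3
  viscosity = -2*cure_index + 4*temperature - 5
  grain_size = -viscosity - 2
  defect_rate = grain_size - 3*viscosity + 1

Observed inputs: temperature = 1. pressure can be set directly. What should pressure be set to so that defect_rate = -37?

pressure = -2

Substituting into the viscosity equation gives viscosity = -2*pressure + 5.
This gives grain_size = 2*pressure - 7.
So defect_rate = 8*pressure - 21.
Solve 8*pressure - 21 = -37: pressure = (-37 + 21) / 8 = -2.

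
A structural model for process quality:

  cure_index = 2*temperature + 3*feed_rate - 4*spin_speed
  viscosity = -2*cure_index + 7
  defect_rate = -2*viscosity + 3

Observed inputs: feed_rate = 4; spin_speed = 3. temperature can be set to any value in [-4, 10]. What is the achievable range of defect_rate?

Substituting into the cure_index equation gives cure_index = 2*temperature.
viscosity becomes -4*temperature + 7.
So defect_rate = 8*temperature - 11.
Linear in temperature, so extremes are at the endpoints: temperature = -4 gives defect_rate = -43; temperature = 10 gives defect_rate = 69.

-43 to 69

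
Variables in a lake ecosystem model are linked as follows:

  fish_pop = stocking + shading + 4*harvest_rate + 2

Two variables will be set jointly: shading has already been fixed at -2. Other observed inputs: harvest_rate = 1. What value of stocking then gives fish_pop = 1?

stocking = -3

With shading held at -2:
Substituting into the fish_pop equation gives fish_pop = stocking + 4.
Solve stocking + 4 = 1: stocking = (1 - 4) / 1 = -3.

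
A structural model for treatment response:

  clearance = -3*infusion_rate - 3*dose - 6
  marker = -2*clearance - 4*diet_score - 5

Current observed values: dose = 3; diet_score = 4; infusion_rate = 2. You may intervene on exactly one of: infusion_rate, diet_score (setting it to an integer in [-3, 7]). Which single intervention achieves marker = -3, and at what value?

set infusion_rate = -2

Intervening on infusion_rate: with other inputs at their observed values, marker = 6*infusion_rate + 9. Solving for -3 gives infusion_rate = -2, within [-3, 7].
Intervening on diet_score: marker = -4*diet_score + 37. Reaching -3 requires diet_score = 10, outside [-3, 7].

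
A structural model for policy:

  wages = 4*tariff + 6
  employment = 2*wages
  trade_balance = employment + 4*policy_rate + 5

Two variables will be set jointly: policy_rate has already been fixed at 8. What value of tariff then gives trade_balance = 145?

tariff = 12

With policy_rate held at 8:
Substituting into the employment equation gives employment = 8*tariff + 12.
Substituting into the trade_balance equation gives trade_balance = 8*tariff + 49.
Solve 8*tariff + 49 = 145: tariff = (145 - 49) / 8 = 12.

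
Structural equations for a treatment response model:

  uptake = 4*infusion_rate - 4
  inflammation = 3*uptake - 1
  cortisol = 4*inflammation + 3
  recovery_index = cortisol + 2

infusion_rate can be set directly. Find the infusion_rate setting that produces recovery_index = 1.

infusion_rate = 1

Substituting into the inflammation equation gives inflammation = 12*infusion_rate - 13.
cortisol becomes 48*infusion_rate - 49.
Substituting into the recovery_index equation gives recovery_index = 48*infusion_rate - 47.
Solve 48*infusion_rate - 47 = 1: infusion_rate = (1 + 47) / 48 = 1.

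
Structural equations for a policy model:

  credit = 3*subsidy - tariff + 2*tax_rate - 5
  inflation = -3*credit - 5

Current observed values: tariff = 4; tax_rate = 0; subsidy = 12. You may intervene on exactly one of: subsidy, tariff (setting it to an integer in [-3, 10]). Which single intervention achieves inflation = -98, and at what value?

set tariff = 0

Intervening on subsidy: inflation = -9*subsidy + 22. Reaching -98 requires subsidy = 40/3, not an integer.
Intervening on tariff: with other inputs at their observed values, inflation = 3*tariff - 98. Solving for -98 gives tariff = 0, within [-3, 10].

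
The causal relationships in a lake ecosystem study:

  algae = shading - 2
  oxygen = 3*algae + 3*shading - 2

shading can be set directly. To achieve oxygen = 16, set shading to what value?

shading = 4

Substituting into the oxygen equation gives oxygen = 6*shading - 8.
Solve 6*shading - 8 = 16: shading = (16 + 8) / 6 = 4.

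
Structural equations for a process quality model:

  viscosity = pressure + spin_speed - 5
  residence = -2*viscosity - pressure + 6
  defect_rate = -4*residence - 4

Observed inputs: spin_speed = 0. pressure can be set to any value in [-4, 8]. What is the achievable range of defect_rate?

Substituting into the viscosity equation gives viscosity = pressure - 5.
Substituting into the residence equation gives residence = -3*pressure + 16.
Substituting into the defect_rate equation gives defect_rate = 12*pressure - 68.
Linear in pressure, so extremes are at the endpoints: pressure = -4 gives defect_rate = -116; pressure = 8 gives defect_rate = 28.

-116 to 28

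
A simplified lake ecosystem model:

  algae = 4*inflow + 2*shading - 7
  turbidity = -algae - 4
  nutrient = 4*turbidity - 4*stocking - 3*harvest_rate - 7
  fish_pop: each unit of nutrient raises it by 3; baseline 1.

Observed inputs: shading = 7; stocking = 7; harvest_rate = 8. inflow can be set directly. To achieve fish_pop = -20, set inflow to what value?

Substituting into the algae equation gives algae = 4*inflow + 7.
Substituting into the turbidity equation gives turbidity = -4*inflow - 11.
nutrient becomes -16*inflow - 103.
This gives fish_pop = -48*inflow - 308.
Solve -48*inflow - 308 = -20: inflow = (-20 + 308) / -48 = -6.

inflow = -6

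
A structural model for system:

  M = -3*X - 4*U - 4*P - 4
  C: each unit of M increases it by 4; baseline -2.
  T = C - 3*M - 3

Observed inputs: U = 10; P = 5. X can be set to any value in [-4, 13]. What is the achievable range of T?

Substituting into the M equation gives M = -3*X - 64.
This gives C = -12*X - 258.
T becomes -3*X - 69.
Linear in X, so extremes are at the endpoints: X = -4 gives T = -57; X = 13 gives T = -108.

-108 to -57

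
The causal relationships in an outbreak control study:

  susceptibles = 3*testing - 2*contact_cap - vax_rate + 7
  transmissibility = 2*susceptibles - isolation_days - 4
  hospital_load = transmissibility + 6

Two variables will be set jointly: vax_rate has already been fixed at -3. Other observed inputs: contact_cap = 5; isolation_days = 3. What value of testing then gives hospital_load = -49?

With vax_rate held at -3:
Substituting into the susceptibles equation gives susceptibles = 3*testing.
Substituting into the transmissibility equation gives transmissibility = 6*testing - 7.
This gives hospital_load = 6*testing - 1.
Solve 6*testing - 1 = -49: testing = (-49 + 1) / 6 = -8.

testing = -8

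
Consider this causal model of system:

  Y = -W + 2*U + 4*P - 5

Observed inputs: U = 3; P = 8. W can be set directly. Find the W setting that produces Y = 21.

Substituting into the Y equation gives Y = -W + 33.
Solve -W + 33 = 21: W = (21 - 33) / -1 = 12.

W = 12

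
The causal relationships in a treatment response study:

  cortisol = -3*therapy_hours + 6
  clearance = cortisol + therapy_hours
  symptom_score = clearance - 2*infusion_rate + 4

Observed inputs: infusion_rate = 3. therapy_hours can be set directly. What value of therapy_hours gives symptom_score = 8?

Substituting into the clearance equation gives clearance = -2*therapy_hours + 6.
So symptom_score = -2*therapy_hours + 4.
Solve -2*therapy_hours + 4 = 8: therapy_hours = (8 - 4) / -2 = -2.

therapy_hours = -2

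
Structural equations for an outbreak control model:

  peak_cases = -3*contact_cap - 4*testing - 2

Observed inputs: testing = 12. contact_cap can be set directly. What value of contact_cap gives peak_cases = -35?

Substituting into the peak_cases equation gives peak_cases = -3*contact_cap - 50.
Solve -3*contact_cap - 50 = -35: contact_cap = (-35 + 50) / -3 = -5.

contact_cap = -5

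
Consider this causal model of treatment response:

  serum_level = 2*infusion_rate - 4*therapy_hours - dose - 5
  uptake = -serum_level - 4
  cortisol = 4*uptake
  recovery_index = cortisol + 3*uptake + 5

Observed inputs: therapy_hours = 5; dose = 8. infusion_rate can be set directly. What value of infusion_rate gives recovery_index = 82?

infusion_rate = 9

Substituting into the serum_level equation gives serum_level = 2*infusion_rate - 33.
Substituting into the uptake equation gives uptake = -2*infusion_rate + 29.
cortisol becomes -8*infusion_rate + 116.
Substituting into the recovery_index equation gives recovery_index = -14*infusion_rate + 208.
Solve -14*infusion_rate + 208 = 82: infusion_rate = (82 - 208) / -14 = 9.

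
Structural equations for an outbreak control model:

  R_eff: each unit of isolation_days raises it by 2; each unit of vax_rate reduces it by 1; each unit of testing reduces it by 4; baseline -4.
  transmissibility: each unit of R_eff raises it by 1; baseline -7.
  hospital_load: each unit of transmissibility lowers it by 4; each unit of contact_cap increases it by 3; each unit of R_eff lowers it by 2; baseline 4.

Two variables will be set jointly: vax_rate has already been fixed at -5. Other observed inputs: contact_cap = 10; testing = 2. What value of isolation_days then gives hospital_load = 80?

isolation_days = 2

With vax_rate held at -5:
Substituting into the R_eff equation gives R_eff = 2*isolation_days - 7.
Substituting into the transmissibility equation gives transmissibility = 2*isolation_days - 14.
Substituting into the hospital_load equation gives hospital_load = -12*isolation_days + 104.
Solve -12*isolation_days + 104 = 80: isolation_days = (80 - 104) / -12 = 2.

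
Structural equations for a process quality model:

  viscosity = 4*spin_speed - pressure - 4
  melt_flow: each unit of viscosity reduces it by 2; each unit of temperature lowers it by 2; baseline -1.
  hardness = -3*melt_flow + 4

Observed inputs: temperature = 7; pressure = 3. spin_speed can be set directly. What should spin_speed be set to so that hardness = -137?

Substituting into the viscosity equation gives viscosity = 4*spin_speed - 7.
So melt_flow = -8*spin_speed - 1.
So hardness = 24*spin_speed + 7.
Solve 24*spin_speed + 7 = -137: spin_speed = (-137 - 7) / 24 = -6.

spin_speed = -6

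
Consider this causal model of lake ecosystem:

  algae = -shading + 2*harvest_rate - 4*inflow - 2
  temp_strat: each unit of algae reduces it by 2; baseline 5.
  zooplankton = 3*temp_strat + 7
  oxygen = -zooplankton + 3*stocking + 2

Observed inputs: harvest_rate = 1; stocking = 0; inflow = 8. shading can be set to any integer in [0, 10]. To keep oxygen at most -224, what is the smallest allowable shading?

Substituting into the algae equation gives algae = -shading - 32.
temp_strat becomes 2*shading + 69.
This gives zooplankton = 6*shading + 214.
So oxygen = -6*shading - 212.
Require -6*shading - 212 ≤ -224, so shading ≥ 2.
The smallest integer in [0, 10] satisfying this is 2.

shading = 2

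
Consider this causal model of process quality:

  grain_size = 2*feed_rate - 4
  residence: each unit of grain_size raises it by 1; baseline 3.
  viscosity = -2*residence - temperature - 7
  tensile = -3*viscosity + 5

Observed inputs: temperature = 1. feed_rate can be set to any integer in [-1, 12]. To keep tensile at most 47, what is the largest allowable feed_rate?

feed_rate = 2

Substituting into the residence equation gives residence = 2*feed_rate - 1.
So viscosity = -4*feed_rate - 6.
Substituting into the tensile equation gives tensile = 12*feed_rate + 23.
Require 12*feed_rate + 23 ≤ 47, so feed_rate ≤ 2.
The largest integer in [-1, 12] satisfying this is 2.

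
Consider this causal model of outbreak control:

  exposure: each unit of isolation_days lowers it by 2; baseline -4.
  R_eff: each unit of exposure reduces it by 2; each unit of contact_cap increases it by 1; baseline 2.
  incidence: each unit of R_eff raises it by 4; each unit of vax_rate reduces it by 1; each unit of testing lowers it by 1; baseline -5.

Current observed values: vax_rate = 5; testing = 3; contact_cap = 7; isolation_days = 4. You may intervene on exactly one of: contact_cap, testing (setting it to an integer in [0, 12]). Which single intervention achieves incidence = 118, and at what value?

Intervening on contact_cap: incidence = 4*contact_cap + 91. Reaching 118 requires contact_cap = 27/4, not an integer.
Intervening on testing: with other inputs at their observed values, incidence = -testing + 122. Solving for 118 gives testing = 4, within [0, 12].

set testing = 4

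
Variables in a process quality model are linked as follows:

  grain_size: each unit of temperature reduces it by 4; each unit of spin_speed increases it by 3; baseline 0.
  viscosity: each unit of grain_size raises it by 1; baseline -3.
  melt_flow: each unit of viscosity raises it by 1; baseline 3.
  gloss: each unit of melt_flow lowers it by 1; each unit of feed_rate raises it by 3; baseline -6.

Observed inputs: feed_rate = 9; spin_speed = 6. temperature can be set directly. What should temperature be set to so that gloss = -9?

temperature = -3

Substituting into the grain_size equation gives grain_size = -4*temperature + 18.
So viscosity = -4*temperature + 15.
This gives melt_flow = -4*temperature + 18.
Substituting into the gloss equation gives gloss = 4*temperature + 3.
Solve 4*temperature + 3 = -9: temperature = (-9 - 3) / 4 = -3.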